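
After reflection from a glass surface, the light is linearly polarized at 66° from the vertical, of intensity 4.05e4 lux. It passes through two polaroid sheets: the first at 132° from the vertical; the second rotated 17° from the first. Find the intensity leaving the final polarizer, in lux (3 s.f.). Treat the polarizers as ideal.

I ≈ 6130 lux

By Malus's law, I₁ = 4.05e4 lux · cos²(66°) = 6700 lux.
I₂ = I₁ · cos²(17°) = 6700 · 0.9145 = 6127 lux.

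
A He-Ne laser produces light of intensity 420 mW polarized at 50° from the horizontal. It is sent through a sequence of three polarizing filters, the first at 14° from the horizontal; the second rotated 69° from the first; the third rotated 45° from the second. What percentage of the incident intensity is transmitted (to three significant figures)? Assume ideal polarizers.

I₁ = 420 mW · cos²(36°) = 274.9 mW.
I₂ = I₁ · cos²(69°) = 274.9 · 0.1284 = 35.3 mW.
I₃ = I₂ · cos²(45°) = 35.3 · 0.5 = 17.65 mW.
That is 4.203% of the incident intensity.

≈ 4.20%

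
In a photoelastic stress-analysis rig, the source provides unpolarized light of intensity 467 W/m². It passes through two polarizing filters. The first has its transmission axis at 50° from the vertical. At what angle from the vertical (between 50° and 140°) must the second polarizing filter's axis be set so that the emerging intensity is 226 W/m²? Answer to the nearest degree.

Unpolarized light through the first polarizer → I₁ = ½ I₀, now polarized at 50°.
Target fraction: 226 / 467 W/m² = 0.4839 of I₀.
Need I₂/I₀ = 0.4839, so cos²(θ − 50°) = 0.4839 / 0.5 = 0.9679.
θ − 50° = arccos(√0.9679) = 10.3°, giving θ ≈ 50 + 10.3 = 60.3°.

θ ≈ 60°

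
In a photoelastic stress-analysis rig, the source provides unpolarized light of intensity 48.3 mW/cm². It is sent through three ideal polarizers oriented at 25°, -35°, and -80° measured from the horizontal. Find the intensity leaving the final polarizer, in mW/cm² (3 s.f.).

Unpolarized light through the first polarizer → I₁ = 48.3 mW/cm²/2 = 24.15 mW/cm², polarized at 25°.
I₂ = I₁ · cos²(60°) = 24.15 · 0.25 = 6.038 mW/cm².
I₃ = I₂ · cos²(45°) = 6.038 · 0.5 = 3.019 mW/cm².

I ≈ 3.02 mW/cm²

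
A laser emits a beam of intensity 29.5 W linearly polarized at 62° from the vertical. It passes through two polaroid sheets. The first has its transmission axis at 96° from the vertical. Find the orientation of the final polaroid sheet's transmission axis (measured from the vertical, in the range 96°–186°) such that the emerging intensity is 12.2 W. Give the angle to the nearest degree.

θ ≈ 135°

I₁ = I₀ cos²(96° − 62°) = I₀ cos²(34°) = 0.6873 I₀.
Target fraction: 12.2 / 29.5 W = 0.4136 of I₀.
Need I₂/I₀ = 0.4136, so cos²(θ − 96°) = 0.4136 / 0.6873 = 0.6017.
θ − 96° = arccos(√0.6017) = 39.1°, giving θ ≈ 96 + 39.1 = 135.1°.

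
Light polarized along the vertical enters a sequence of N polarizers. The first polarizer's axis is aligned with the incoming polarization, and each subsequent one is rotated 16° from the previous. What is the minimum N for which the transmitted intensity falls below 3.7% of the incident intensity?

N = 43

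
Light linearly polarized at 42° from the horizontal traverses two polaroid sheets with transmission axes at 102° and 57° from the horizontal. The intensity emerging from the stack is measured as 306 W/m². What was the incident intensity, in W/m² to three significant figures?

I₀ ≈ 2450 W/m²

I₁ = I₀ cos²(102° − 42°) = I₀ cos²(60°) = 0.25 I₀.
I₂ = I₁ cos²(57° − 102°) = 0.25 I₀ · cos²(45°) = 0.125 I₀.
So 306 W/m² = 0.125 I₀, giving I₀ = 306/0.125 = 2448 W/m².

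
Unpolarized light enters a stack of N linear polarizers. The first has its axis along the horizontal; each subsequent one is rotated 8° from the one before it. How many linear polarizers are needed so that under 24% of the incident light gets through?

First polarizer halves the unpolarized light: factor 1/2.
Each further stage multiplies by cos²(8°) = 0.9806.
After N polarizers: T = 0.5·0.9806^(N−1). Require T < 0.24 ⇒ N−1 > ln(0.24/0.5)/ln(0.9806) = 37.53, so N−1 ≥ 38 and N = 39.
Check: N=39 gives T = 0.2378 < 0.24; N=38 gives T = 0.2425.

N = 39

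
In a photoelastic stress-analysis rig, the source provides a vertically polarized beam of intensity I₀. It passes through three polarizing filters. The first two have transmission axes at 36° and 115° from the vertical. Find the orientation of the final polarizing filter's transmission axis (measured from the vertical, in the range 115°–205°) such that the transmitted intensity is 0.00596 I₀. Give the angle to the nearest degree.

I₁ = I₀ cos²(36° − 0°) = I₀ cos²(36°) = 0.6545 I₀.
I₂ = I₁ cos²(115° − 36°) = 0.6545 I₀ · cos²(79°) = 0.02383 I₀.
Need I₃/I₀ = 0.00596, so cos²(θ − 115°) = 0.00596 / 0.02383 = 0.2501.
θ − 115° = arccos(√0.2501) = 60.0°, giving θ ≈ 115 + 60.0 = 175.0°.

θ ≈ 175°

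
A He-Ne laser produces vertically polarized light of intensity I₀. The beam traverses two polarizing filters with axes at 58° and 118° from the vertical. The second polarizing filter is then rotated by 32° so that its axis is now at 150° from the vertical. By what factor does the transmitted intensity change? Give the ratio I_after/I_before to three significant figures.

Before rotation:
I₁ = I₀ cos²(58° − 0°) = I₀ cos²(58°) = 0.2808 I₀.
I₂ = I₁ cos²(118° − 58°) = 0.2808 I₀ · cos²(60°) = 0.0702 I₀.
After rotation:
I₁ = I₀ cos²(58° − 0°) = I₀ cos²(58°) = 0.2808 I₀.
Angle between axes 1 and 2: 88°. I₂ = 0.2808 I₀ · cos²(88°) = 0.000342 I₀.
Ratio = 0.000342 / 0.0702 = 0.004872.

I_new/I_old ≈ 0.00487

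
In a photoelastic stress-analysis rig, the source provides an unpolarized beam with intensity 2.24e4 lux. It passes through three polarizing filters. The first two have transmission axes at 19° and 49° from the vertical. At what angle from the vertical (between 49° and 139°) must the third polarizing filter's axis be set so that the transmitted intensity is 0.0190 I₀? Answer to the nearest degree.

Unpolarized light through the first polarizer → I₁ = ½ I₀, now polarized at 19°.
I₂ = I₁ cos²(49° − 19°) = 0.5 I₀ · cos²(30°) = 0.375 I₀.
Need I₃/I₀ = 0.019, so cos²(θ − 49°) = 0.019 / 0.375 = 0.05067.
θ − 49° = arccos(√0.05067) = 77.0°, giving θ ≈ 49 + 77.0 = 126.0°.

θ ≈ 126°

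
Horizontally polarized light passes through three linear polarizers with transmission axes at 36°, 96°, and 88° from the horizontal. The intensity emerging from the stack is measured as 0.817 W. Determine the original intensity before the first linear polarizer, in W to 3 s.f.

I₀ ≈ 5.09 W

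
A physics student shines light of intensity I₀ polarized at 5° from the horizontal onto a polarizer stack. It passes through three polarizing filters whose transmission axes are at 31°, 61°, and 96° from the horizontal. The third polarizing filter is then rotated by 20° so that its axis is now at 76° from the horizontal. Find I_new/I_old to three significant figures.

I_new/I_old ≈ 1.39

Before rotation:
I₁ = I₀ cos²(31° − 5°) = I₀ cos²(26°) = 0.8078 I₀.
I₂ = I₁ cos²(61° − 31°) = 0.8078 I₀ · cos²(30°) = 0.6059 I₀.
I₃ = I₂ cos²(96° − 61°) = 0.6059 I₀ · cos²(35°) = 0.4065 I₀.
After rotation:
I₁ = I₀ cos²(31° − 5°) = I₀ cos²(26°) = 0.8078 I₀.
I₂ = I₁ cos²(61° − 31°) = 0.8078 I₀ · cos²(30°) = 0.6059 I₀.
I₃ = I₂ cos²(76° − 61°) = 0.6059 I₀ · cos²(15°) = 0.5653 I₀.
Ratio = 0.5653 / 0.4065 = 1.39.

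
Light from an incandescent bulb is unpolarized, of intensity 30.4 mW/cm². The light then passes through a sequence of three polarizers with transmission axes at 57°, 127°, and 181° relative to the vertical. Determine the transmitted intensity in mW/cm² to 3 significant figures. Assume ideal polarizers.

I ≈ 0.614 mW/cm²

Unpolarized light through the first polarizer → I₁ = 30.4 mW/cm²/2 = 15.2 mW/cm², polarized at 57°.
I₂ = I₁ · cos²(70°) = 15.2 · 0.117 = 1.778 mW/cm².
I₃ = I₂ · cos²(54°) = 1.778 · 0.3455 = 0.6143 mW/cm².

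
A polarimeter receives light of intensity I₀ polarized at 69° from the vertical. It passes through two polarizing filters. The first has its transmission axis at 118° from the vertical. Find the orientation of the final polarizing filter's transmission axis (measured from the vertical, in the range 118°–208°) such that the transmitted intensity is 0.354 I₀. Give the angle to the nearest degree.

θ ≈ 143°

I₁ = I₀ cos²(118° − 69°) = I₀ cos²(49°) = 0.4304 I₀.
Need I₂/I₀ = 0.354, so cos²(θ − 118°) = 0.354 / 0.4304 = 0.8225.
θ − 118° = arccos(√0.8225) = 24.9°, giving θ ≈ 118 + 24.9 = 142.9°.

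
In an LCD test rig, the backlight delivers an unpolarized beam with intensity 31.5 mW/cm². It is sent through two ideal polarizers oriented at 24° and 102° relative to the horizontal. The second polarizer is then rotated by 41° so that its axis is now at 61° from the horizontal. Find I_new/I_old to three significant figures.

I_new/I_old ≈ 14.8

Before rotation:
Unpolarized light through the first polarizer → I₁ = ½ I₀, now polarized at 24°.
I₂ = I₁ cos²(102° − 24°) = 0.5 I₀ · cos²(78°) = 0.02161 I₀.
After rotation:
Unpolarized light through the first polarizer → I₁ = ½ I₀, now polarized at 24°.
I₂ = I₁ cos²(61° − 24°) = 0.5 I₀ · cos²(37°) = 0.3189 I₀.
Ratio = 0.3189 / 0.02161 = 14.76.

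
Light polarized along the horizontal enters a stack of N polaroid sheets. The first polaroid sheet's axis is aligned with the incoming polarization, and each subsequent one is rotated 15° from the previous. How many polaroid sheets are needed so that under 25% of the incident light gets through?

N = 21

First polarizer is aligned with the polarization: full transmission.
Each further stage multiplies by cos²(15°) = 0.933.
After N polarizers: T = 0.933^(N−1). Require T < 0.25 ⇒ N−1 > ln(0.25)/ln(0.933) = 19.99, so N−1 ≥ 20 and N = 21.
Check: N=21 gives T = 0.2499 < 0.25; N=20 gives T = 0.2678.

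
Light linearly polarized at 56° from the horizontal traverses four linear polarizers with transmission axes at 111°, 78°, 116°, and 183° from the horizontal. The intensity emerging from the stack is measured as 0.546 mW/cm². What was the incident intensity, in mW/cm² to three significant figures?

I₀ ≈ 24.9 mW/cm²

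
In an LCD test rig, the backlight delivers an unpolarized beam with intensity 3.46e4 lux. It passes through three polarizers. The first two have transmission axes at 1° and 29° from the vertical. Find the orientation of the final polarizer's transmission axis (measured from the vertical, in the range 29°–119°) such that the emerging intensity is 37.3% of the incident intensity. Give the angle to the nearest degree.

Unpolarized light through the first polarizer → I₁ = ½ I₀, now polarized at 1°.
I₂ = I₁ cos²(29° − 1°) = 0.5 I₀ · cos²(28°) = 0.3898 I₀.
Need I₃/I₀ = 0.373, so cos²(θ − 29°) = 0.373 / 0.3898 = 0.9569.
θ − 29° = arccos(√0.9569) = 12.0°, giving θ ≈ 29 + 12.0 = 41.0°.

θ ≈ 41°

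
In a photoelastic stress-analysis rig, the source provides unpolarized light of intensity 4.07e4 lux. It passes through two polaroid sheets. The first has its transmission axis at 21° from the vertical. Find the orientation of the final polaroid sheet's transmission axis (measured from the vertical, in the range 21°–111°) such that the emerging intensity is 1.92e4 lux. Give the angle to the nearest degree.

θ ≈ 35°

Unpolarized light through the first polarizer → I₁ = ½ I₀, now polarized at 21°.
Target fraction: 1.92e4 / 4.07e4 lux = 0.4717 of I₀.
Need I₂/I₀ = 0.4717, so cos²(θ − 21°) = 0.4717 / 0.5 = 0.9435.
θ − 21° = arccos(√0.9435) = 13.8°, giving θ ≈ 21 + 13.8 = 34.8°.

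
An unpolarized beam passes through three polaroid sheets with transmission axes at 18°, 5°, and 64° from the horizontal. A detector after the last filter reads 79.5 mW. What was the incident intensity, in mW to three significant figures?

I₀ ≈ 631 mW

Unpolarized light through the first polarizer → I₁ = ½ I₀, now polarized at 18°.
I₂ = I₁ cos²(5° − 18°) = 0.5 I₀ · cos²(13°) = 0.4747 I₀.
I₃ = I₂ cos²(64° − 5°) = 0.4747 I₀ · cos²(59°) = 0.1259 I₀.
So 79.5 mW = 0.1259 I₀, giving I₀ = 79.5/0.1259 = 631.4 mW.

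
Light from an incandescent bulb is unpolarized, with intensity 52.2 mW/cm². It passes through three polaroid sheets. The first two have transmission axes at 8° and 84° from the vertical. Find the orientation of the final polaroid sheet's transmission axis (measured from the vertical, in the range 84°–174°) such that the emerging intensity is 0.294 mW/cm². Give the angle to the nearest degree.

Unpolarized light through the first polarizer → I₁ = ½ I₀, now polarized at 8°.
I₂ = I₁ cos²(84° − 8°) = 0.5 I₀ · cos²(76°) = 0.02926 I₀.
Target fraction: 0.294 / 52.2 mW/cm² = 0.005632 of I₀.
Need I₃/I₀ = 0.005632, so cos²(θ − 84°) = 0.005632 / 0.02926 = 0.1925.
θ − 84° = arccos(√0.1925) = 64.0°, giving θ ≈ 84 + 64.0 = 148.0°.

θ ≈ 148°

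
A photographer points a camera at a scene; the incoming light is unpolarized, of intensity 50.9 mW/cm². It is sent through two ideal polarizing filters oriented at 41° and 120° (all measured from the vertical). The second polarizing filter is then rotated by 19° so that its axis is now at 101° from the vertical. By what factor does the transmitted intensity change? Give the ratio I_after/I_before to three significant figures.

I_new/I_old ≈ 6.87

Before rotation:
Unpolarized light through the first polarizer → I₁ = ½ I₀, now polarized at 41°.
I₂ = I₁ cos²(120° − 41°) = 0.5 I₀ · cos²(79°) = 0.0182 I₀.
After rotation:
Unpolarized light through the first polarizer → I₁ = ½ I₀, now polarized at 41°.
I₂ = I₁ cos²(101° − 41°) = 0.5 I₀ · cos²(60°) = 0.125 I₀.
Ratio = 0.125 / 0.0182 = 6.867.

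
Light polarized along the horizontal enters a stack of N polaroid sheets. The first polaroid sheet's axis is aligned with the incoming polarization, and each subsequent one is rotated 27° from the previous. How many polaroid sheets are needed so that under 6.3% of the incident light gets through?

N = 13

First polarizer is aligned with the polarization: full transmission.
Each further stage multiplies by cos²(27°) = 0.7939.
After N polarizers: T = 0.7939^(N−1). Require T < 0.063 ⇒ N−1 > ln(0.063)/ln(0.7939) = 11.98, so N−1 ≥ 12 and N = 13.
Check: N=13 gives T = 0.06268 < 0.063; N=12 gives T = 0.07895.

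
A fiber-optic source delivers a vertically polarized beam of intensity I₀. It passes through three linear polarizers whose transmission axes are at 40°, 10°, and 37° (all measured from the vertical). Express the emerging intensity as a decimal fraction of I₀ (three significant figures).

≈ 0.349 I₀

I₁ = I₀ cos²(40° − 0°) = I₀ cos²(40°) = 0.5868 I₀.
I₂ = I₁ cos²(10° − 40°) = 0.5868 I₀ · cos²(30°) = 0.4401 I₀.
I₃ = I₂ cos²(37° − 10°) = 0.4401 I₀ · cos²(27°) = 0.3494 I₀.
Transmitted fraction = 0.3494.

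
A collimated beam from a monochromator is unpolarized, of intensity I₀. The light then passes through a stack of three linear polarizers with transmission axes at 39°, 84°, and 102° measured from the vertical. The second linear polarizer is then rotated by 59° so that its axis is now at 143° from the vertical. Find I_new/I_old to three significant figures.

I_new/I_old ≈ 0.0737

Before rotation:
Unpolarized light through the first polarizer → I₁ = ½ I₀, now polarized at 39°.
I₂ = I₁ cos²(84° − 39°) = 0.5 I₀ · cos²(45°) = 0.25 I₀.
I₃ = I₂ cos²(102° − 84°) = 0.25 I₀ · cos²(18°) = 0.2261 I₀.
After rotation:
Unpolarized light through the first polarizer → I₁ = ½ I₀, now polarized at 39°.
Angle between axes 1 and 2: 76°. I₂ = 0.5 I₀ · cos²(76°) = 0.02926 I₀.
I₃ = I₂ cos²(102° − 143°) = 0.02926 I₀ · cos²(41°) = 0.01667 I₀.
Ratio = 0.01667 / 0.2261 = 0.07371.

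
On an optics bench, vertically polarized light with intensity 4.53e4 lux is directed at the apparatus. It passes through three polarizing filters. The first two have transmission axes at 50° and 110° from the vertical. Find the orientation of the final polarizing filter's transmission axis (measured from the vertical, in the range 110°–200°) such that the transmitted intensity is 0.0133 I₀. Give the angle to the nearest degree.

By Malus's law, I₁ = I₀ cos²(50° − 0°) = I₀ cos²(50°) = 0.4132 I₀.
I₂ = I₁ cos²(110° − 50°) = 0.4132 I₀ · cos²(60°) = 0.1033 I₀.
Need I₃/I₀ = 0.0133, so cos²(θ − 110°) = 0.0133 / 0.1033 = 0.1288.
θ − 110° = arccos(√0.1288) = 69.0°, giving θ ≈ 110 + 69.0 = 179.0°.

θ ≈ 179°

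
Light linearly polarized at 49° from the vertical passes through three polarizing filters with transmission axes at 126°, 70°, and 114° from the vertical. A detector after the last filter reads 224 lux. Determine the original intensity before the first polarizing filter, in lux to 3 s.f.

I₀ ≈ 2.74e4 lux

By Malus's law, I₁ = I₀ cos²(126° − 49°) = I₀ cos²(77°) = 0.0506 I₀.
I₂ = I₁ cos²(70° − 126°) = 0.0506 I₀ · cos²(56°) = 0.01582 I₀.
I₃ = I₂ cos²(114° − 70°) = 0.01582 I₀ · cos²(44°) = 0.008188 I₀.
So 224 lux = 0.008188 I₀, giving I₀ = 224/0.008188 = 2.736e+04 lux.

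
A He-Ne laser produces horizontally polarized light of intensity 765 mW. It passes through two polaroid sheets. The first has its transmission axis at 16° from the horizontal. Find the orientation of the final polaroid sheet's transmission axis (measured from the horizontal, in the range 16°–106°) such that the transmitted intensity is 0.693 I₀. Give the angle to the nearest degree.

θ ≈ 46°

I₁ = I₀ cos²(16° − 0°) = I₀ cos²(16°) = 0.924 I₀.
Need I₂/I₀ = 0.693, so cos²(θ − 16°) = 0.693 / 0.924 = 0.75.
θ − 16° = arccos(√0.75) = 30.0°, giving θ ≈ 16 + 30.0 = 46.0°.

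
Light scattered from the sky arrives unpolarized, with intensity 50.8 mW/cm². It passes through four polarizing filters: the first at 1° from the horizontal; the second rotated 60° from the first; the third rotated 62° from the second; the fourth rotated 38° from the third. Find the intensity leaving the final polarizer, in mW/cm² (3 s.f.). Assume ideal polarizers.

I ≈ 0.869 mW/cm²

Unpolarized light through the first polarizer → I₁ = 50.8 mW/cm²/2 = 25.4 mW/cm², polarized at 1°.
I₂ = I₁ · cos²(60°) = 25.4 · 0.25 = 6.35 mW/cm².
I₃ = I₂ · cos²(62°) = 6.35 · 0.2204 = 1.4 mW/cm².
I₄ = I₃ · cos²(38°) = 1.4 · 0.621 = 0.8691 mW/cm².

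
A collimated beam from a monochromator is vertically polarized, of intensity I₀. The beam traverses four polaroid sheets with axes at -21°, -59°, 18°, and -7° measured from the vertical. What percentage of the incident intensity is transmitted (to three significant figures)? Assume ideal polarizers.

≈ 2.25%

By Malus's law, I₁ = I₀ cos²(-21° − 0°) = I₀ cos²(21°) = 0.8716 I₀.
I₂ = I₁ cos²(-59° + 21°) = 0.8716 I₀ · cos²(38°) = 0.5412 I₀.
I₃ = I₂ cos²(18° + 59°) = 0.5412 I₀ · cos²(77°) = 0.02739 I₀.
I₄ = I₃ cos²(-7° − 18°) = 0.02739 I₀ · cos²(25°) = 0.0225 I₀.
That is 2.25% of the incident intensity.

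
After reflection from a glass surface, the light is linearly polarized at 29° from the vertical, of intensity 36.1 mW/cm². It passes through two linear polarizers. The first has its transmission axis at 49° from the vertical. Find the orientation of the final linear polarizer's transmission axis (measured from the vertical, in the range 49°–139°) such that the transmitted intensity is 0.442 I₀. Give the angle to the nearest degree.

I₁ = I₀ cos²(49° − 29°) = I₀ cos²(20°) = 0.883 I₀.
Need I₂/I₀ = 0.442, so cos²(θ − 49°) = 0.442 / 0.883 = 0.5006.
θ − 49° = arccos(√0.5006) = 45.0°, giving θ ≈ 49 + 45.0 = 94.0°.

θ ≈ 94°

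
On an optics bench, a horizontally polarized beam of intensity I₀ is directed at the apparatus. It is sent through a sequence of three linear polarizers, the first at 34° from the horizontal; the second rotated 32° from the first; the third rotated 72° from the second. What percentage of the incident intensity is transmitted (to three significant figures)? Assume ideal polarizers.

≈ 4.72%

By Malus's law, I₁ = I₀ cos²(34° − 0°) = I₀ cos²(34°) = 0.6873 I₀.
I₂ = I₁ cos²(32°) = 0.6873 · 0.7192 I₀ = 0.4943 I₀.
I₃ = I₂ cos²(72°) = 0.4943 · 0.09549 I₀ = 0.0472 I₀.
That is 4.72% of the incident intensity.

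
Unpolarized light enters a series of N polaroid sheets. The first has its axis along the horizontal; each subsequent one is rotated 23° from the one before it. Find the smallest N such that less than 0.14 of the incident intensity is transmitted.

First polarizer halves the unpolarized light: factor 1/2.
Each further stage multiplies by cos²(23°) = 0.8473.
After N polarizers: T = 0.5·0.8473^(N−1). Require T < 0.14 ⇒ N−1 > ln(0.14/0.5)/ln(0.8473) = 7.68, so N−1 ≥ 8 and N = 9.
Check: N=9 gives T = 0.1329 < 0.14; N=8 gives T = 0.1568.

N = 9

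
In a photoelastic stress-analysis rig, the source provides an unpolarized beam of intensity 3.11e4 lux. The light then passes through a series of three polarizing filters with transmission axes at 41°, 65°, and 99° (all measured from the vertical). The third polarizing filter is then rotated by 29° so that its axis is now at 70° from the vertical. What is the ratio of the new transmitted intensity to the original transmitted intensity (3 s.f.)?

I_new/I_old ≈ 1.44

Before rotation:
Unpolarized light through the first polarizer → I₁ = ½ I₀, now polarized at 41°.
I₂ = I₁ cos²(65° − 41°) = 0.5 I₀ · cos²(24°) = 0.4173 I₀.
I₃ = I₂ cos²(99° − 65°) = 0.4173 I₀ · cos²(34°) = 0.2868 I₀.
After rotation:
Unpolarized light through the first polarizer → I₁ = ½ I₀, now polarized at 41°.
I₂ = I₁ cos²(65° − 41°) = 0.5 I₀ · cos²(24°) = 0.4173 I₀.
I₃ = I₂ cos²(70° − 65°) = 0.4173 I₀ · cos²(5°) = 0.4141 I₀.
Ratio = 0.4141 / 0.2868 = 1.444.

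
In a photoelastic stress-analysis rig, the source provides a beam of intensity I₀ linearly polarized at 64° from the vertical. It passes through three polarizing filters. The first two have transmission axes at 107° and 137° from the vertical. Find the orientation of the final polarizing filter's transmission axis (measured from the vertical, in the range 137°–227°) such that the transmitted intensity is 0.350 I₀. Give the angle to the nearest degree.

θ ≈ 158°

By Malus's law, I₁ = I₀ cos²(107° − 64°) = I₀ cos²(43°) = 0.5349 I₀.
I₂ = I₁ cos²(137° − 107°) = 0.5349 I₀ · cos²(30°) = 0.4012 I₀.
Need I₃/I₀ = 0.35, so cos²(θ − 137°) = 0.35 / 0.4012 = 0.8725.
θ − 137° = arccos(√0.8725) = 20.9°, giving θ ≈ 137 + 20.9 = 157.9°.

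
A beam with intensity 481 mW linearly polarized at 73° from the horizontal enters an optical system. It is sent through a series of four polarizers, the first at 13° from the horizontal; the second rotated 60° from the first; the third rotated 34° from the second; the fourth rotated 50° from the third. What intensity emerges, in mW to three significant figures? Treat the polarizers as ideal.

I ≈ 8.54 mW

By Malus's law, I₁ = 481 mW · cos²(60°) = 120.3 mW.
I₂ = I₁ · cos²(60°) = 120.3 · 0.25 = 30.06 mW.
I₃ = I₂ · cos²(34°) = 30.06 · 0.6873 = 20.66 mW.
I₄ = I₃ · cos²(50°) = 20.66 · 0.4132 = 8.537 mW.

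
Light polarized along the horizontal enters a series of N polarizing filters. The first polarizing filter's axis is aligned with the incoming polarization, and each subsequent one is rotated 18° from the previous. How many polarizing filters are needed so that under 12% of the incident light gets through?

First polarizer is aligned with the polarization: full transmission.
Each further stage multiplies by cos²(18°) = 0.9045.
After N polarizers: T = 0.9045^(N−1). Require T < 0.12 ⇒ N−1 > ln(0.12)/ln(0.9045) = 21.13, so N−1 ≥ 22 and N = 23.
Check: N=23 gives T = 0.1099 < 0.12; N=22 gives T = 0.1215.

N = 23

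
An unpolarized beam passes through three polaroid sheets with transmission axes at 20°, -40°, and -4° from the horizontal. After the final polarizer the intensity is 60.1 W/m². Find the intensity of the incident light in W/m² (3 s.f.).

I₀ ≈ 735 W/m²

Unpolarized light through the first polarizer → I₁ = ½ I₀, now polarized at 20°.
I₂ = I₁ cos²(-40° − 20°) = 0.5 I₀ · cos²(60°) = 0.125 I₀.
I₃ = I₂ cos²(-4° + 40°) = 0.125 I₀ · cos²(36°) = 0.08181 I₀.
So 60.1 W/m² = 0.08181 I₀, giving I₀ = 60.1/0.08181 = 734.6 W/m².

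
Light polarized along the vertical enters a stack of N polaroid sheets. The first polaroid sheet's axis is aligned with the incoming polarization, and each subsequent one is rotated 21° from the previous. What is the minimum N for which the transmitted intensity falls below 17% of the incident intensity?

First polarizer is aligned with the polarization: full transmission.
Each further stage multiplies by cos²(21°) = 0.8716.
After N polarizers: T = 0.8716^(N−1). Require T < 0.17 ⇒ N−1 > ln(0.17)/ln(0.8716) = 12.89, so N−1 ≥ 13 and N = 14.
Check: N=14 gives T = 0.1675 < 0.17; N=13 gives T = 0.1922.

N = 14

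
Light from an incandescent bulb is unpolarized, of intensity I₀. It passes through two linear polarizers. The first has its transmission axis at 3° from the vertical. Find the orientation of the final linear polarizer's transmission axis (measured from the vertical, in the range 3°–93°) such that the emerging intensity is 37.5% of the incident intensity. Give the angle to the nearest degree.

θ ≈ 33°

Unpolarized light through the first polarizer → I₁ = ½ I₀, now polarized at 3°.
Need I₂/I₀ = 0.375, so cos²(θ − 3°) = 0.375 / 0.5 = 0.75.
θ − 3° = arccos(√0.75) = 30.0°, giving θ ≈ 3 + 30.0 = 33.0°.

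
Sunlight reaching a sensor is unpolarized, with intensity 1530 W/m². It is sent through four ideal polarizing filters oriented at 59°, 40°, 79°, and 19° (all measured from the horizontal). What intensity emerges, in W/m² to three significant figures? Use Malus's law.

I ≈ 103 W/m²

Unpolarized light through the first polarizer → I₁ = 1530 W/m²/2 = 765 W/m², polarized at 59°.
I₂ = I₁ · cos²(19°) = 765 · 0.894 = 683.9 W/m².
I₃ = I₂ · cos²(39°) = 683.9 · 0.604 = 413.1 W/m².
I₄ = I₃ · cos²(60°) = 413.1 · 0.25 = 103.3 W/m².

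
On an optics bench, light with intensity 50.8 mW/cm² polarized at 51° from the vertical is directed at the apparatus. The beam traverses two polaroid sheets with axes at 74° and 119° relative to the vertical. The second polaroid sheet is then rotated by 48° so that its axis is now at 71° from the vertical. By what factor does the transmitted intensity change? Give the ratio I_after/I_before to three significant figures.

Before rotation:
By Malus's law, I₁ = I₀ cos²(74° − 51°) = I₀ cos²(23°) = 0.8473 I₀.
I₂ = I₁ cos²(119° − 74°) = 0.8473 I₀ · cos²(45°) = 0.4237 I₀.
After rotation:
I₁ = I₀ cos²(74° − 51°) = I₀ cos²(23°) = 0.8473 I₀.
I₂ = I₁ cos²(71° − 74°) = 0.8473 I₀ · cos²(3°) = 0.845 I₀.
Ratio = 0.845 / 0.4237 = 1.995.

I_new/I_old ≈ 1.99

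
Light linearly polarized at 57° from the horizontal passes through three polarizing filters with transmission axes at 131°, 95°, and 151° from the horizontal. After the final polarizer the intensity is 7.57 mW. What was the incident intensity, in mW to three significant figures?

I₀ ≈ 487 mW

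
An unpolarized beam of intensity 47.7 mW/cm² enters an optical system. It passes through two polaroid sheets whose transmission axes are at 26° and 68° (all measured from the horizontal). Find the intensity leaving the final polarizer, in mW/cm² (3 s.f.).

Unpolarized light through the first polarizer → I₁ = 47.7 mW/cm²/2 = 23.85 mW/cm², polarized at 26°.
I₂ = I₁ · cos²(42°) = 23.85 · 0.5523 = 13.17 mW/cm².

I ≈ 13.2 mW/cm²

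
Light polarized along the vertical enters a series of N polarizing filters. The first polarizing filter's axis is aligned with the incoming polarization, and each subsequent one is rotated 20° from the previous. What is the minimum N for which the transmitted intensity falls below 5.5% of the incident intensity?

First polarizer is aligned with the polarization: full transmission.
Each further stage multiplies by cos²(20°) = 0.883.
After N polarizers: T = 0.883^(N−1). Require T < 0.055 ⇒ N−1 > ln(0.055)/ln(0.883) = 23.31, so N−1 ≥ 24 and N = 25.
Check: N=25 gives T = 0.0505 < 0.055; N=24 gives T = 0.05719.

N = 25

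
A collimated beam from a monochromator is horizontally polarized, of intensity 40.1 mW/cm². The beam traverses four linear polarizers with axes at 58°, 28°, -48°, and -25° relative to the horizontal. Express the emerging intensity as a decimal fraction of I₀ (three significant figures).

I/I₀ ≈ 0.0104

By Malus's law, I₁ = 40.1 mW/cm² · cos²(58°) = 11.26 mW/cm².
I₂ = I₁ · cos²(30°) = 11.26 · 0.75 = 8.445 mW/cm².
I₃ = I₂ · cos²(76°) = 8.445 · 0.05853 = 0.4943 mW/cm².
I₄ = I₃ · cos²(23°) = 0.4943 · 0.8473 = 0.4188 mW/cm².
Transmitted fraction = 0.01044.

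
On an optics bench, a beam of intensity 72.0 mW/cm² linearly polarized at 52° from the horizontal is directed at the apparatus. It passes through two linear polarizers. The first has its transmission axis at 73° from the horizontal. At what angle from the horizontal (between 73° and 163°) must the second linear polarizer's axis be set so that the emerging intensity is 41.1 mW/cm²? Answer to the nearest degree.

I₁ = I₀ cos²(73° − 52°) = I₀ cos²(21°) = 0.8716 I₀.
Target fraction: 41.1 / 72.0 mW/cm² = 0.5708 of I₀.
Need I₂/I₀ = 0.5708, so cos²(θ − 73°) = 0.5708 / 0.8716 = 0.6549.
θ − 73° = arccos(√0.6549) = 36.0°, giving θ ≈ 73 + 36.0 = 109.0°.

θ ≈ 109°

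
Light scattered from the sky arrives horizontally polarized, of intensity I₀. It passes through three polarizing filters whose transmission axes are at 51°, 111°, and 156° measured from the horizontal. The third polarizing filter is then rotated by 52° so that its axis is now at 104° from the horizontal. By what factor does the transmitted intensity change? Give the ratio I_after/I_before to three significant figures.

I_new/I_old ≈ 1.97

Before rotation:
I₁ = I₀ cos²(51° − 0°) = I₀ cos²(51°) = 0.396 I₀.
I₂ = I₁ cos²(111° − 51°) = 0.396 I₀ · cos²(60°) = 0.09901 I₀.
I₃ = I₂ cos²(156° − 111°) = 0.09901 I₀ · cos²(45°) = 0.04951 I₀.
After rotation:
I₁ = I₀ cos²(51° − 0°) = I₀ cos²(51°) = 0.396 I₀.
I₂ = I₁ cos²(111° − 51°) = 0.396 I₀ · cos²(60°) = 0.09901 I₀.
I₃ = I₂ cos²(104° − 111°) = 0.09901 I₀ · cos²(7°) = 0.09754 I₀.
Ratio = 0.09754 / 0.04951 = 1.97.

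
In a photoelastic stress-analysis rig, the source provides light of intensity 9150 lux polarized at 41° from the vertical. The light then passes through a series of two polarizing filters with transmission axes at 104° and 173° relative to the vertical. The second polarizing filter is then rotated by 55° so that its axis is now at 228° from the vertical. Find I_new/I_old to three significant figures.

Before rotation:
By Malus's law, I₁ = I₀ cos²(104° − 41°) = I₀ cos²(63°) = 0.2061 I₀.
I₂ = I₁ cos²(173° − 104°) = 0.2061 I₀ · cos²(69°) = 0.02647 I₀.
After rotation:
I₁ = I₀ cos²(104° − 41°) = I₀ cos²(63°) = 0.2061 I₀.
Angle between axes 1 and 2: 56°. I₂ = 0.2061 I₀ · cos²(56°) = 0.06445 I₀.
Ratio = 0.06445 / 0.02647 = 2.435.

I_new/I_old ≈ 2.43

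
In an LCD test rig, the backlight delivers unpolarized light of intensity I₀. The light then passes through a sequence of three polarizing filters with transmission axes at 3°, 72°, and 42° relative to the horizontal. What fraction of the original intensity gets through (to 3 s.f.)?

≈ 0.0482 I₀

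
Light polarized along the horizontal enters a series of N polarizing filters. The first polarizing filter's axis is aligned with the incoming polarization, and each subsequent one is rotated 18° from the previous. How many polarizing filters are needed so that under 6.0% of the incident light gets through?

First polarizer is aligned with the polarization: full transmission.
Each further stage multiplies by cos²(18°) = 0.9045.
After N polarizers: T = 0.9045^(N−1). Require T < 0.060 ⇒ N−1 > ln(0.060)/ln(0.9045) = 28.03, so N−1 ≥ 29 and N = 30.
Check: N=30 gives T = 0.05445 < 0.060; N=29 gives T = 0.06019.

N = 30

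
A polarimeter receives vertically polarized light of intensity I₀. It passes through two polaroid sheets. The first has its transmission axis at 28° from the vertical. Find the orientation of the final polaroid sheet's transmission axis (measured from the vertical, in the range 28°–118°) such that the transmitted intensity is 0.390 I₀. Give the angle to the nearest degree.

θ ≈ 73°

I₁ = I₀ cos²(28° − 0°) = I₀ cos²(28°) = 0.7796 I₀.
Need I₂/I₀ = 0.39, so cos²(θ − 28°) = 0.39 / 0.7796 = 0.5003.
θ − 28° = arccos(√0.5003) = 45.0°, giving θ ≈ 28 + 45.0 = 73.0°.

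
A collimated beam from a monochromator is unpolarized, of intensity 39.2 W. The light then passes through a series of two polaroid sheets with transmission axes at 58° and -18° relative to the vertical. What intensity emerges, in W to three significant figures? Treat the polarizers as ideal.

Unpolarized light through the first polarizer → I₁ = 39.2 W/2 = 19.6 W, polarized at 58°.
I₂ = I₁ · cos²(76°) = 19.6 · 0.05853 = 1.147 W.

I ≈ 1.15 W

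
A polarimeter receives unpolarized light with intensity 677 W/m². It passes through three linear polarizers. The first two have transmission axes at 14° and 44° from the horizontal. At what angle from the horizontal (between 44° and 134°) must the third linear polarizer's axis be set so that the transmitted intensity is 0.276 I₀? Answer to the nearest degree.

Unpolarized light through the first polarizer → I₁ = ½ I₀, now polarized at 14°.
I₂ = I₁ cos²(44° − 14°) = 0.5 I₀ · cos²(30°) = 0.375 I₀.
Need I₃/I₀ = 0.276, so cos²(θ − 44°) = 0.276 / 0.375 = 0.736.
θ − 44° = arccos(√0.736) = 30.9°, giving θ ≈ 44 + 30.9 = 74.9°.

θ ≈ 75°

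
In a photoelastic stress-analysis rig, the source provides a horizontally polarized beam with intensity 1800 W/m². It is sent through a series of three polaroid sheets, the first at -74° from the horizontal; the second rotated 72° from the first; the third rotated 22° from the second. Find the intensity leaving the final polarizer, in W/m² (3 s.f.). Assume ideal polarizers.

I ≈ 11.2 W/m²

I₁ = 1800 W/m² · cos²(74°) = 136.8 W/m².
I₂ = I₁ · cos²(72°) = 136.8 · 0.09549 = 13.06 W/m².
I₃ = I₂ · cos²(22°) = 13.06 · 0.8597 = 11.23 W/m².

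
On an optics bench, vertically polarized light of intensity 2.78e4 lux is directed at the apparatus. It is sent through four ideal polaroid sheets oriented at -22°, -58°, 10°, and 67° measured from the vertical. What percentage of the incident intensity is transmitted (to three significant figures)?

By Malus's law, I₁ = 2.78e4 lux · cos²(22°) = 2.39e+04 lux.
I₂ = I₁ · cos²(36°) = 2.39e+04 · 0.6545 = 1.564e+04 lux.
I₃ = I₂ · cos²(68°) = 1.564e+04 · 0.1403 = 2195 lux.
I₄ = I₃ · cos²(57°) = 2195 · 0.2966 = 651.1 lux.
That is 2.342% of the incident intensity.

≈ 2.34%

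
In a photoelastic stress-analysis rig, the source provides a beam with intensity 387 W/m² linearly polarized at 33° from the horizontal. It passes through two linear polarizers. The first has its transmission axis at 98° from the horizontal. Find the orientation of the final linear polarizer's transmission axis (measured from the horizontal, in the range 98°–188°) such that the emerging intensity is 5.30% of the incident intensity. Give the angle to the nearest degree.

θ ≈ 155°

By Malus's law, I₁ = I₀ cos²(98° − 33°) = I₀ cos²(65°) = 0.1786 I₀.
Need I₂/I₀ = 0.053, so cos²(θ − 98°) = 0.053 / 0.1786 = 0.2967.
θ − 98° = arccos(√0.2967) = 57.0°, giving θ ≈ 98 + 57.0 = 155.0°.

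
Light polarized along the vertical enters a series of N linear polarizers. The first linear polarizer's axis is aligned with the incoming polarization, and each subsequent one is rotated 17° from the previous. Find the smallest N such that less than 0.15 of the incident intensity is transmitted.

N = 23

First polarizer is aligned with the polarization: full transmission.
Each further stage multiplies by cos²(17°) = 0.9145.
After N polarizers: T = 0.9145^(N−1). Require T < 0.15 ⇒ N−1 > ln(0.15)/ln(0.9145) = 21.23, so N−1 ≥ 22 and N = 23.
Check: N=23 gives T = 0.14 < 0.15; N=22 gives T = 0.1531.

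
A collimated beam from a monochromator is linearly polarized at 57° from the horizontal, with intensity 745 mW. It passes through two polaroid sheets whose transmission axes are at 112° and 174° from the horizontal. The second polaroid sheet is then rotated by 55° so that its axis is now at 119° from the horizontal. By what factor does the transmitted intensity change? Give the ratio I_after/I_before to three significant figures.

I_new/I_old ≈ 4.47

Before rotation:
I₁ = I₀ cos²(112° − 57°) = I₀ cos²(55°) = 0.329 I₀.
I₂ = I₁ cos²(174° − 112°) = 0.329 I₀ · cos²(62°) = 0.07251 I₀.
After rotation:
I₁ = I₀ cos²(112° − 57°) = I₀ cos²(55°) = 0.329 I₀.
I₂ = I₁ cos²(119° − 112°) = 0.329 I₀ · cos²(7°) = 0.3241 I₀.
Ratio = 0.3241 / 0.07251 = 4.47.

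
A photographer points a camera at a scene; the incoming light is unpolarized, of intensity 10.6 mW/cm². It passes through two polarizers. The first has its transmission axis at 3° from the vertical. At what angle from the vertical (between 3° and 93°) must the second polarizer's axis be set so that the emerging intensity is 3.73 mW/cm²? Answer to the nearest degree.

Unpolarized light through the first polarizer → I₁ = ½ I₀, now polarized at 3°.
Target fraction: 3.73 / 10.6 mW/cm² = 0.3519 of I₀.
Need I₂/I₀ = 0.3519, so cos²(θ − 3°) = 0.3519 / 0.5 = 0.7038.
θ − 3° = arccos(√0.7038) = 33.0°, giving θ ≈ 3 + 33.0 = 36.0°.

θ ≈ 36°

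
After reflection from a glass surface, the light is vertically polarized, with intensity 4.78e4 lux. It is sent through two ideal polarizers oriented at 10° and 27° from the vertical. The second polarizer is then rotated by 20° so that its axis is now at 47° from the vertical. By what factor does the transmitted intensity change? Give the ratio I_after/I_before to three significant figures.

I_new/I_old ≈ 0.697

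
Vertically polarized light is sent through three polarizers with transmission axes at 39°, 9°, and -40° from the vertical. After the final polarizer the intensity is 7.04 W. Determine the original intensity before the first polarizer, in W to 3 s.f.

I₀ ≈ 36.1 W

I₁ = I₀ cos²(39° − 0°) = I₀ cos²(39°) = 0.604 I₀.
I₂ = I₁ cos²(9° − 39°) = 0.604 I₀ · cos²(30°) = 0.453 I₀.
I₃ = I₂ cos²(-40° − 9°) = 0.453 I₀ · cos²(49°) = 0.195 I₀.
So 7.04 W = 0.195 I₀, giving I₀ = 7.04/0.195 = 36.11 W.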